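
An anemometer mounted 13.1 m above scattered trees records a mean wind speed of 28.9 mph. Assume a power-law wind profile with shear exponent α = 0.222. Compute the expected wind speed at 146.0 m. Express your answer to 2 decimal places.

Power-law profile: V₂ = V₁ · (z₂/z₁)^α
V₂ = 28.9 × (146.0/13.1)^0.222 = 28.9 × (11.1450)^0.222
    = 28.9 × 1.7079 = 49.3571 mph

49.36 mph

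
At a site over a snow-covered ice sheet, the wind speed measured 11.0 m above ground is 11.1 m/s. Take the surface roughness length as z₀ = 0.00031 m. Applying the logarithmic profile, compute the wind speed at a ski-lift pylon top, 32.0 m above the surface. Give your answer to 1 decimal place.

Log law: V(z) ∝ ln(z/z₀), so V₂/V₁ = ln(z₂/z₀) / ln(z₁/z₀).
ln(32.0/0.00031) = 11.5447, ln(11.0/0.00031) = 10.4768
V₂ = 11.1 × 11.5447/10.4768 = 11.1 × 1.1019 = 12.2314 m/s

12.2 m/s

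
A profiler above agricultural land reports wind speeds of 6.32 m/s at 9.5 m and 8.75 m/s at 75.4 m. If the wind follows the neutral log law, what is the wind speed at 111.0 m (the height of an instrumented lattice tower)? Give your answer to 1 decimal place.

Log law: V ∝ ln(z/z₀). From the pair, with r = V₁/V₂ = 0.72229,
ln z₀ = (ln z₁ − r·ln z₂)/(1 − r) = (2.2513 − 0.72229×4.3228)/0.27771 = -3.1364 → z₀ = 0.04344 m
V₃ = V₁ · ln(z₃/z₀)/ln(z₁/z₀) = 6.32 × 7.8459/5.3876 = 9.2036 m/s

9.2 m/s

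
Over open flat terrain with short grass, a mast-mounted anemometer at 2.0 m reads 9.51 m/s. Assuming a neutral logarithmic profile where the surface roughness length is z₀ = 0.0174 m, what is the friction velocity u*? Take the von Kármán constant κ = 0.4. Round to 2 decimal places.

Log law: V(z) = (u*/κ) · ln(z/z₀) ⇒ u* = κ · V / ln(z/z₀)
u* = 0.4 × 9.51 / ln(2.0/0.0174) = 0.4 × 9.51 / 4.7444
   = 3.8040 / 4.7444 = 0.8018 m/s

u* ≈ 0.80 m/s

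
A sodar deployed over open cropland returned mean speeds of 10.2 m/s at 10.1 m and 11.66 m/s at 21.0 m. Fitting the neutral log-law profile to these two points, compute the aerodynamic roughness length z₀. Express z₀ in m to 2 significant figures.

Log law: V(z) ∝ ln(z/z₀). With r = V₁/V₂ = 10.2/11.66 = 0.87479,
r · ln(z₂/z₀) = ln(z₁/z₀) ⇒ ln z₀ = (ln z₁ − r·ln z₂)/(1 − r)
ln z₀ = (2.31254 − 0.87479×3.04452) / 0.12521 = -2.8013
z₀ = exp(-2.8013) = 0.06073 m

z₀ ≈ 0.061 m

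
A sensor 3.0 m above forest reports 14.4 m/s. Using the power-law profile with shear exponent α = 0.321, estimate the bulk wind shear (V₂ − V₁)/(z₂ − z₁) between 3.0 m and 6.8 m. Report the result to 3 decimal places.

1.138 m/s/m

Power law: V₂ = V₁ · (z₂/z₁)^α = 14.4 × (2.2667)^0.321 = 18.7259 m/s
ΔV/Δz = (18.7259 − 14.4)/(6.8 − 3.0) = 4.3259/3.8000 = 1.13839 m/s/m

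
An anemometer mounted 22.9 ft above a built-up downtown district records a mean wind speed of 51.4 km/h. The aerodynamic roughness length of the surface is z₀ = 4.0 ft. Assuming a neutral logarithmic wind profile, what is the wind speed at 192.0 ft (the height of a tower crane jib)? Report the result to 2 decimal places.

114.04 km/h

Log law: V(z) ∝ ln(z/z₀), so V₂/V₁ = ln(z₂/z₀) / ln(z₁/z₀).
ln(192.0/4.0) = 3.8712, ln(22.9/4.0) = 1.7448
V₂ = 51.4 × 3.8712/1.7448 = 51.4 × 2.2187 = 114.0388 km/h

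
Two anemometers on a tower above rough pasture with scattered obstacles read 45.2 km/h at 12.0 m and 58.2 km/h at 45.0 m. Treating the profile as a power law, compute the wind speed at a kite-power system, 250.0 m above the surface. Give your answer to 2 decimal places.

80.79 km/h

First find α: α = ln(V₂/V₁)/ln(z₂/z₁) = ln(58.2/45.2)/ln(45.0/12.0) = 0.25279/1.32176 = 0.1913
Extrapolate from 45.0 m to 250.0 m: V₃ = 58.2 × (250.0/45.0)^0.1913 = 58.2 × 1.3881 = 80.7892 km/h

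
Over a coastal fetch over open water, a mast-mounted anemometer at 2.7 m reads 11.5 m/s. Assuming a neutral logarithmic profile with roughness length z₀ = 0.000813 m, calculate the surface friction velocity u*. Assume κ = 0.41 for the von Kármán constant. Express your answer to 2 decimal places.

Log law: V(z) = (u*/κ) · ln(z/z₀) ⇒ u* = κ · V / ln(z/z₀)
u* = 0.41 × 11.5 / ln(2.7/0.000813) = 0.41 × 11.5 / 8.1080
   = 4.7150 / 8.1080 = 0.5815 m/s

u* ≈ 0.58 m/s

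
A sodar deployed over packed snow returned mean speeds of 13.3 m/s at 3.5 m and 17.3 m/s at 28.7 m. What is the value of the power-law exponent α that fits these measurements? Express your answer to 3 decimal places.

Power law: V₂/V₁ = (z₂/z₁)^α ⇒ α = ln(V₂/V₁) / ln(z₂/z₁)
α = ln(17.3/13.3) / ln(28.7/3.5) = ln(1.3008) / ln(8.2000)
  = 0.26294 / 2.10413 = 0.12496

α ≈ 0.125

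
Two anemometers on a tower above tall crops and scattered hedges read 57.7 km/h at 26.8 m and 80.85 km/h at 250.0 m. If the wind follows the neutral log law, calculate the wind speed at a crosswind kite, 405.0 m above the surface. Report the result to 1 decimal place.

Log law: V ∝ ln(z/z₀). From the pair, with r = V₁/V₂ = 0.71367,
ln z₀ = (ln z₁ − r·ln z₂)/(1 − r) = (3.2884 − 0.71367×5.5215)/0.28633 = -2.2774 → z₀ = 0.1026 m
V₃ = V₁ · ln(z₃/z₀)/ln(z₁/z₀) = 57.7 × 8.2813/5.5658 = 85.8513 km/h

85.9 km/h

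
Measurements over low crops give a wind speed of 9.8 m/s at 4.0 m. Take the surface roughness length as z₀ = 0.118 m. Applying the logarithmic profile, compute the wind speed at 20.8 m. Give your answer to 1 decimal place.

14.4 m/s

Log law: V(z) ∝ ln(z/z₀), so V₂/V₁ = ln(z₂/z₀) / ln(z₁/z₀).
ln(20.8/0.118) = 5.1720, ln(4.0/0.118) = 3.5234
V₂ = 9.8 × 5.1720/3.5234 = 9.8 × 1.4679 = 14.3856 m/s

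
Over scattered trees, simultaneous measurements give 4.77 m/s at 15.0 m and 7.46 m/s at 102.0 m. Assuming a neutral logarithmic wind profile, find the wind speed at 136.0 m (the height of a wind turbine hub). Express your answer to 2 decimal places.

Log law: V ∝ ln(z/z₀). From the pair, with r = V₁/V₂ = 0.63941,
ln z₀ = (ln z₁ − r·ln z₂)/(1 − r) = (2.7081 − 0.63941×4.6250)/0.36059 = -0.6911 → z₀ = 0.5010 m
V₃ = V₁ · ln(z₃/z₀)/ln(z₁/z₀) = 4.77 × 5.6038/3.3992 = 7.8637 m/s

7.86 m/s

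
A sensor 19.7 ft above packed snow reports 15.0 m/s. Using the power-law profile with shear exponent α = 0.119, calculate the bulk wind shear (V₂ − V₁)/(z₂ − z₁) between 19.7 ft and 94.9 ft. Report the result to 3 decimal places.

Power law: V₂ = V₁ · (z₂/z₁)^α = 15.0 × (4.8173)^0.119 = 18.0861 m/s
ΔV/Δz = (18.0861 − 15.0)/(94.9 − 19.7) = 3.0861/75.2000 = 0.04104 m/s/ft

0.041 m/s/ft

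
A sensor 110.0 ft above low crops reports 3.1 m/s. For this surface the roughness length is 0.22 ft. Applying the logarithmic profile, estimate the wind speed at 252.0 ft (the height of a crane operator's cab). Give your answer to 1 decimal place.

3.5 m/s

Log law: V(z) ∝ ln(z/z₀), so V₂/V₁ = ln(z₂/z₀) / ln(z₁/z₀).
ln(252.0/0.22) = 7.0436, ln(110.0/0.22) = 6.2146
V₂ = 3.1 × 7.0436/6.2146 = 3.1 × 1.1334 = 3.5135 m/s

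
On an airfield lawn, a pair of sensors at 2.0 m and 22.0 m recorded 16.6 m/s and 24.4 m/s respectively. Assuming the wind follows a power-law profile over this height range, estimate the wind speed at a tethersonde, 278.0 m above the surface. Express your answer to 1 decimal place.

First find α: α = ln(V₂/V₁)/ln(z₂/z₁) = ln(24.4/16.6)/ln(22.0/2.0) = 0.38518/2.39790 = 0.1606
Extrapolate from 22.0 m to 278.0 m: V₃ = 24.4 × (278.0/22.0)^0.1606 = 24.4 × 1.5030 = 36.6730 m/s

36.7 m/s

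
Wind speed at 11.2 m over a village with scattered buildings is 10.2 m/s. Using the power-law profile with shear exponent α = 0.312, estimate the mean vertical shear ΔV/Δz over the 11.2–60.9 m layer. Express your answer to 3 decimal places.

0.143 m/s/m

Power law: V₂ = V₁ · (z₂/z₁)^α = 10.2 × (5.4375)^0.312 = 17.2999 m/s
ΔV/Δz = (17.2999 − 10.2)/(60.9 − 11.2) = 7.0999/49.7000 = 0.14286 m/s/m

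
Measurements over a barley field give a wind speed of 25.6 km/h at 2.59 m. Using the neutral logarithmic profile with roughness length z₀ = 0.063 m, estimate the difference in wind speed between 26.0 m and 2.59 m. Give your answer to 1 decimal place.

15.9 km/h

Log law: V₂ = V₁ · ln(z₂/z₀)/ln(z₁/z₀) = 25.6 × 6.0227/3.7163 = 41.4882 km/h
ΔV = 41.4882 − 25.6 = 15.8882 km/h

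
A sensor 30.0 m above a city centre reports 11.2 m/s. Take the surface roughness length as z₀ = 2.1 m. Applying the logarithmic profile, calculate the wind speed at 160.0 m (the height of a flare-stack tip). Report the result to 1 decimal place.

Log law: V(z) ∝ ln(z/z₀), so V₂/V₁ = ln(z₂/z₀) / ln(z₁/z₀).
ln(160.0/2.1) = 4.3332, ln(30.0/2.1) = 2.6593
V₂ = 11.2 × 4.3332/2.6593 = 11.2 × 1.6295 = 18.2503 m/s

18.3 m/s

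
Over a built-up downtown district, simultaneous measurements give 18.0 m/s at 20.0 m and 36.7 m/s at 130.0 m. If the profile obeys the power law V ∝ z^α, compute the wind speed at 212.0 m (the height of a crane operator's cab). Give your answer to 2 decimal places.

First find α: α = ln(V₂/V₁)/ln(z₂/z₁) = ln(36.7/18.0)/ln(130.0/20.0) = 0.71240/1.87180 = 0.3806
Extrapolate from 130.0 m to 212.0 m: V₃ = 36.7 × (212.0/130.0)^0.3806 = 36.7 × 1.2046 = 44.2081 m/s

44.21 m/s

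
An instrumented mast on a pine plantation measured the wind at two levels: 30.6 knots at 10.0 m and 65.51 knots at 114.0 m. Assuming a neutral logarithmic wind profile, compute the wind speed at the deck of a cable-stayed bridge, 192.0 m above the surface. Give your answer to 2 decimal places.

72.99 knots

Log law: V ∝ ln(z/z₀). From the pair, with r = V₁/V₂ = 0.46710,
ln z₀ = (ln z₁ − r·ln z₂)/(1 − r) = (2.3026 − 0.46710×4.7362)/0.53290 = 0.1694 → z₀ = 1.185 m
V₃ = V₁ · ln(z₃/z₀)/ln(z₁/z₀) = 30.6 × 5.0881/2.1332 = 72.9880 knots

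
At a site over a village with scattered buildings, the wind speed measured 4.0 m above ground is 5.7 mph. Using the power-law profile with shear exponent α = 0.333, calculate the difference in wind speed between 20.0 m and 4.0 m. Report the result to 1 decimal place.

Power law: V₂ = V₁ · (z₂/z₁)^α = 5.7 × (5.0000)^0.333 = 9.7416 mph
ΔV = 9.7416 − 5.7 = 4.0416 mph

4.0 mph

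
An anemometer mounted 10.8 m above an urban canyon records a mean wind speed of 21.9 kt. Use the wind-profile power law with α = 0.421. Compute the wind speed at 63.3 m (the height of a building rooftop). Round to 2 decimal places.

Power-law profile: V₂ = V₁ · (z₂/z₁)^α
V₂ = 21.9 × (63.3/10.8)^0.421 = 21.9 × (5.8611)^0.421
    = 21.9 × 2.1053 = 46.1067 kt

46.11 kt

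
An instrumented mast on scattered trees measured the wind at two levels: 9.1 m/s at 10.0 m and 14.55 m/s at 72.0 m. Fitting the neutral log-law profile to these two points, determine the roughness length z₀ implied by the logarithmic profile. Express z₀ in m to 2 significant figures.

z₀ ≈ 0.37 m

Log law: V(z) ∝ ln(z/z₀). With r = V₁/V₂ = 9.1/14.55 = 0.62543,
r · ln(z₂/z₀) = ln(z₁/z₀) ⇒ ln z₀ = (ln z₁ − r·ln z₂)/(1 − r)
ln z₀ = (2.30259 − 0.62543×4.27667) / 0.37457 = -0.9936
z₀ = exp(-0.9936) = 0.3702 m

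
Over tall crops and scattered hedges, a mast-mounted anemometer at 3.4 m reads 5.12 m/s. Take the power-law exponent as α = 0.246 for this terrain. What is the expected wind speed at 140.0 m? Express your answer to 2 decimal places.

Power-law profile: V₂ = V₁ · (z₂/z₁)^α
V₂ = 5.12 × (140.0/3.4)^0.246 = 5.12 × (41.1765)^0.246
    = 5.12 × 2.4958 = 12.7783 m/s

12.78 m/s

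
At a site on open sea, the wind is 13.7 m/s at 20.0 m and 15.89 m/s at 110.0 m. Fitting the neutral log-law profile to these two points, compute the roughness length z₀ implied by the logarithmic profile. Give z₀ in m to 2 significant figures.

z₀ ≈ 0.00047 m

Log law: V(z) ∝ ln(z/z₀). With r = V₁/V₂ = 13.7/15.89 = 0.86218,
r · ln(z₂/z₀) = ln(z₁/z₀) ⇒ ln z₀ = (ln z₁ − r·ln z₂)/(1 − r)
ln z₀ = (2.99573 − 0.86218×4.70048) / 0.13782 = -7.6687
z₀ = exp(-7.6687) = 0.0004672 m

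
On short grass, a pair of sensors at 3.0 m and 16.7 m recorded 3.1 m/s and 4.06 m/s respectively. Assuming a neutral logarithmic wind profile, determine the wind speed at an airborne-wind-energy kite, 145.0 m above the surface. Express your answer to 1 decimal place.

5.3 m/s

Log law: V ∝ ln(z/z₀). From the pair, with r = V₁/V₂ = 0.76355,
ln z₀ = (ln z₁ − r·ln z₂)/(1 − r) = (1.0986 − 0.76355×2.8154)/0.23645 = -4.4452 → z₀ = 0.01173 m
V₃ = V₁ · ln(z₃/z₀)/ln(z₁/z₀) = 3.1 × 9.4219/5.5438 = 5.2686 m/s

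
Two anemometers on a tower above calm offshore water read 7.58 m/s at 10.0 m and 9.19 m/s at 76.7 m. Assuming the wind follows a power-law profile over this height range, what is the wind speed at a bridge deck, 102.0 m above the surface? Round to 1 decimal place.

First find α: α = ln(V₂/V₁)/ln(z₂/z₁) = ln(9.19/7.58)/ln(76.7/10.0) = 0.19260/2.03732 = 0.0945
Extrapolate from 76.7 m to 102.0 m: V₃ = 9.19 × (102.0/76.7)^0.0945 = 9.19 × 1.0273 = 9.4410 m/s

9.4 m/s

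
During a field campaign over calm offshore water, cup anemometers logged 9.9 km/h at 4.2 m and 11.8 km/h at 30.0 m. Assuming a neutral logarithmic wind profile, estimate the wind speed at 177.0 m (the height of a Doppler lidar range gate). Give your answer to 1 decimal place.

Log law: V ∝ ln(z/z₀). From the pair, with r = V₁/V₂ = 0.83898,
ln z₀ = (ln z₁ − r·ln z₂)/(1 − r) = (1.4351 − 0.83898×3.4012)/0.16102 = -8.8094 → z₀ = 0.0001493 m
V₃ = V₁ · ln(z₃/z₀)/ln(z₁/z₀) = 9.9 × 13.9855/10.2445 = 13.5153 km/h

13.5 km/h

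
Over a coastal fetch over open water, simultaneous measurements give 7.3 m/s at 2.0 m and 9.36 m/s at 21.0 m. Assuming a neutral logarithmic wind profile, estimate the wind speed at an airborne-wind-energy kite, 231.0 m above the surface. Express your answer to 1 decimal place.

11.5 m/s

Log law: V ∝ ln(z/z₀). From the pair, with r = V₁/V₂ = 0.77991,
ln z₀ = (ln z₁ − r·ln z₂)/(1 − r) = (0.6931 − 0.77991×3.0445)/0.22009 = -7.6394 → z₀ = 0.0004811 m
V₃ = V₁ · ln(z₃/z₀)/ln(z₁/z₀) = 7.3 × 13.0818/8.3325 = 11.4608 m/s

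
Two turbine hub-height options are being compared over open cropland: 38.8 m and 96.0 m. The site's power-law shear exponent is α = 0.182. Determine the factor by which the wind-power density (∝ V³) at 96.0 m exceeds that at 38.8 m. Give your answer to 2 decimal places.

1.64

Speed ratio: V_B/V_A = (z_B/z_A)^α = (96.0/38.8)^0.182 = (2.4742)^0.182 = 1.17925
Power-density ratio: P_B/P_A = (V_B/V_A)³ = (1.17925)³ = 1.63990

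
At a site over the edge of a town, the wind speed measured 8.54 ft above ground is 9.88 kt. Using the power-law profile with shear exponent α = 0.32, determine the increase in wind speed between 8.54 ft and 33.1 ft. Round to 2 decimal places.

5.36 kt

Power law: V₂ = V₁ · (z₂/z₁)^α = 9.88 × (3.8759)^0.32 = 15.2418 kt
ΔV = 15.2418 − 9.88 = 5.3618 kt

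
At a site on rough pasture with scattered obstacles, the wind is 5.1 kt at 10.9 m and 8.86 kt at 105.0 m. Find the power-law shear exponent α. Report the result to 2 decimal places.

Power law: V₂/V₁ = (z₂/z₁)^α ⇒ α = ln(V₂/V₁) / ln(z₂/z₁)
α = ln(8.86/5.1) / ln(105.0/10.9) = ln(1.7373) / ln(9.6330)
  = 0.55231 / 2.26520 = 0.24382

α ≈ 0.24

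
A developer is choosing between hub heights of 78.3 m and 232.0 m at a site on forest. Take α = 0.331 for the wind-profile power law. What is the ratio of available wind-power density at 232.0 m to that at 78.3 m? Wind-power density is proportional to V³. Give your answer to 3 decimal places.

2.941

Speed ratio: V_B/V_A = (z_B/z_A)^α = (232.0/78.3)^0.331 = (2.9630)^0.331 = 1.43265
Power-density ratio: P_B/P_A = (V_B/V_A)³ = (1.43265)³ = 2.94052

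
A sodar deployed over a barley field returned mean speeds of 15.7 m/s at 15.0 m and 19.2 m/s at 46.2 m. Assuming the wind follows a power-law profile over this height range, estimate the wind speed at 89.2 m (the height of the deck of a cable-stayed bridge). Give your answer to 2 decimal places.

21.60 m/s

First find α: α = ln(V₂/V₁)/ln(z₂/z₁) = ln(19.2/15.7)/ln(46.2/15.0) = 0.20125/1.12493 = 0.1789
Extrapolate from 46.2 m to 89.2 m: V₃ = 19.2 × (89.2/46.2)^0.1789 = 19.2 × 1.1249 = 21.5982 m/s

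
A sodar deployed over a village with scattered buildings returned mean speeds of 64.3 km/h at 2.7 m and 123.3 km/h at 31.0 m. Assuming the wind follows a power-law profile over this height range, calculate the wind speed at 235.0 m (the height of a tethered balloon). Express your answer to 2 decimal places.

First find α: α = ln(V₂/V₁)/ln(z₂/z₁) = ln(123.3/64.3)/ln(31.0/2.7) = 0.65106/2.44074 = 0.2667
Extrapolate from 31.0 m to 235.0 m: V₃ = 123.3 × (235.0/31.0)^0.2667 = 123.3 × 1.7166 = 211.6522 km/h

211.65 km/h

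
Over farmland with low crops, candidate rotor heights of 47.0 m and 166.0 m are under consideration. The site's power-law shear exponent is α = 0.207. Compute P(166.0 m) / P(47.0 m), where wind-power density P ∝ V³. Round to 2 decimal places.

Speed ratio: V_B/V_A = (z_B/z_A)^α = (166.0/47.0)^0.207 = (3.5319)^0.207 = 1.29849
Power-density ratio: P_B/P_A = (V_B/V_A)³ = (1.29849)³ = 2.18935

2.19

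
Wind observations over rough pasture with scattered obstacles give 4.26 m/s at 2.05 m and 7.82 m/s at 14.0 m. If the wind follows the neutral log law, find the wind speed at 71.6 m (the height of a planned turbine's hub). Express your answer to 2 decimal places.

10.84 m/s

Log law: V ∝ ln(z/z₀). From the pair, with r = V₁/V₂ = 0.54476,
ln z₀ = (ln z₁ − r·ln z₂)/(1 − r) = (0.7178 − 0.54476×2.6391)/0.45524 = -1.5811 → z₀ = 0.2057 m
V₃ = V₁ · ln(z₃/z₀)/ln(z₁/z₀) = 4.26 × 5.8522/2.2990 = 10.8442 m/s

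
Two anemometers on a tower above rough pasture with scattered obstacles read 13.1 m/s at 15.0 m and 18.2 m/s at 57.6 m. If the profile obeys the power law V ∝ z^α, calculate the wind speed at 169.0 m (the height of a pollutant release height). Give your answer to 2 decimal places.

23.68 m/s

First find α: α = ln(V₂/V₁)/ln(z₂/z₁) = ln(18.2/13.1)/ln(57.6/15.0) = 0.32881/1.34547 = 0.2444
Extrapolate from 57.6 m to 169.0 m: V₃ = 18.2 × (169.0/57.6)^0.2444 = 18.2 × 1.3009 = 23.6762 m/s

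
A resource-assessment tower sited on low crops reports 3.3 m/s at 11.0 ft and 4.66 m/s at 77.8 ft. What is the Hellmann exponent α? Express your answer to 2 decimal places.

Power law: V₂/V₁ = (z₂/z₁)^α ⇒ α = ln(V₂/V₁) / ln(z₂/z₁)
α = ln(4.66/3.3) / ln(77.8/11.0) = ln(1.4121) / ln(7.0727)
  = 0.34509 / 1.95625 = 0.17641

α ≈ 0.18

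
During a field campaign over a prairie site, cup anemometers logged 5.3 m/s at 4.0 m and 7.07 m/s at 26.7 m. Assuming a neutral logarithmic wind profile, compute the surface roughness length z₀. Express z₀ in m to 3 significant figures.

Log law: V(z) ∝ ln(z/z₀). With r = V₁/V₂ = 5.3/7.07 = 0.74965,
r · ln(z₂/z₀) = ln(z₁/z₀) ⇒ ln z₀ = (ln z₁ − r·ln z₂)/(1 − r)
ln z₀ = (1.38629 − 0.74965×3.28466) / 0.25035 = -4.2981
z₀ = exp(-4.2981) = 0.01359 m

z₀ ≈ 0.0136 m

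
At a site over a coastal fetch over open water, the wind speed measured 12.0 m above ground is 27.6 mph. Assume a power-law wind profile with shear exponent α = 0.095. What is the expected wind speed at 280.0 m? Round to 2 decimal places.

Power-law profile: V₂ = V₁ · (z₂/z₁)^α
V₂ = 27.6 × (280.0/12.0)^0.095 = 27.6 × (23.3333)^0.095
    = 27.6 × 1.3488 = 37.2278 mph

37.23 mph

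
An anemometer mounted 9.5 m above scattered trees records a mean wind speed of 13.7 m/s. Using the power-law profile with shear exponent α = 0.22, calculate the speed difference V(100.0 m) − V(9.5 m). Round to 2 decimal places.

9.29 m/s

Power law: V₂ = V₁ · (z₂/z₁)^α = 13.7 × (10.5263)^0.22 = 22.9944 m/s
ΔV = 22.9944 − 13.7 = 9.2944 m/s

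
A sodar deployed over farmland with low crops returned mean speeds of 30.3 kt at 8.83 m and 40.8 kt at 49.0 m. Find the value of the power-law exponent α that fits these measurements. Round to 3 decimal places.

Power law: V₂/V₁ = (z₂/z₁)^α ⇒ α = ln(V₂/V₁) / ln(z₂/z₁)
α = ln(40.8/30.3) / ln(49.0/8.83) = ln(1.3465) / ln(5.5493)
  = 0.29753 / 1.71367 = 0.17362

α ≈ 0.174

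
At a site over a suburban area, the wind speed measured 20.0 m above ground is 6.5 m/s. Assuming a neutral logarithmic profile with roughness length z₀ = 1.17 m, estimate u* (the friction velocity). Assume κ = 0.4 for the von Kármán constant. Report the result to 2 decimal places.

Log law: V(z) = (u*/κ) · ln(z/z₀) ⇒ u* = κ · V / ln(z/z₀)
u* = 0.4 × 6.5 / ln(20.0/1.17) = 0.4 × 6.5 / 2.8387
   = 2.6000 / 2.8387 = 0.9159 m/s

u* ≈ 0.92 m/s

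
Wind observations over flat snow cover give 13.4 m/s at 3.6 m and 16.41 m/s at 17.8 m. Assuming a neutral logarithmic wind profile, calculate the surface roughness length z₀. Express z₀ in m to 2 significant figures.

Log law: V(z) ∝ ln(z/z₀). With r = V₁/V₂ = 13.4/16.41 = 0.81658,
r · ln(z₂/z₀) = ln(z₁/z₀) ⇒ ln z₀ = (ln z₁ − r·ln z₂)/(1 − r)
ln z₀ = (1.28093 − 0.81658×2.87920) / 0.18342 = -5.8343
z₀ = exp(-5.8343) = 0.002926 m

z₀ ≈ 0.0029 m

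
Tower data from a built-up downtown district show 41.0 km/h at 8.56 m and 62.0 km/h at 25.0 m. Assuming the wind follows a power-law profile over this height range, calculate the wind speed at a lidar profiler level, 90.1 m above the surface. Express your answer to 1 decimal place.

101.7 km/h

First find α: α = ln(V₂/V₁)/ln(z₂/z₁) = ln(62.0/41.0)/ln(25.0/8.56) = 0.41356/1.07178 = 0.3859
Extrapolate from 25.0 m to 90.1 m: V₃ = 62.0 × (90.1/25.0)^0.3859 = 62.0 × 1.6400 = 101.6802 km/h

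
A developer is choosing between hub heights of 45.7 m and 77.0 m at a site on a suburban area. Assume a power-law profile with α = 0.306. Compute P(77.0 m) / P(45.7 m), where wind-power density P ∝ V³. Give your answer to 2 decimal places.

Speed ratio: V_B/V_A = (z_B/z_A)^α = (77.0/45.7)^0.306 = (1.6849)^0.306 = 1.17309
Power-density ratio: P_B/P_A = (V_B/V_A)³ = (1.17309)³ = 1.61434

1.61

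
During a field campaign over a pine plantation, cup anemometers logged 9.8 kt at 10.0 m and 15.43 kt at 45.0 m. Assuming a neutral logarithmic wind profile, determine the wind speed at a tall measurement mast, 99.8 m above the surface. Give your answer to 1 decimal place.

18.4 kt

Log law: V ∝ ln(z/z₀). From the pair, with r = V₁/V₂ = 0.63513,
ln z₀ = (ln z₁ − r·ln z₂)/(1 − r) = (2.3026 − 0.63513×3.8067)/0.36487 = -0.3155 → z₀ = 0.7294 m
V₃ = V₁ · ln(z₃/z₀)/ln(z₁/z₀) = 9.8 × 4.9187/2.6181 = 18.4114 kt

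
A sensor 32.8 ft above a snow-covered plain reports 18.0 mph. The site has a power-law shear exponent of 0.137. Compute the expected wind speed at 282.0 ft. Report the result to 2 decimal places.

24.17 mph

Power-law profile: V₂ = V₁ · (z₂/z₁)^α
V₂ = 18.0 × (282.0/32.8)^0.137 = 18.0 × (8.5976)^0.137
    = 18.0 × 1.3428 = 24.1703 mph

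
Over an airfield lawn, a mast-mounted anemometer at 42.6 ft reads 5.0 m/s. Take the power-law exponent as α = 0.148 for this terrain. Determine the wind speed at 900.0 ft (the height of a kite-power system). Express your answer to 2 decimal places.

Power-law profile: V₂ = V₁ · (z₂/z₁)^α
V₂ = 5.0 × (900.0/42.6)^0.148 = 5.0 × (21.1268)^0.148
    = 5.0 × 1.5706 = 7.8532 m/s

7.85 m/s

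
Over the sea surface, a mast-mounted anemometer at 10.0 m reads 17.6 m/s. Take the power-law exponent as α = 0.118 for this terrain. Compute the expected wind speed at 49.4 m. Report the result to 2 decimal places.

21.25 m/s

Power-law profile: V₂ = V₁ · (z₂/z₁)^α
V₂ = 17.6 × (49.4/10.0)^0.118 = 17.6 × (4.9400)^0.118
    = 17.6 × 1.2074 = 21.2507 m/s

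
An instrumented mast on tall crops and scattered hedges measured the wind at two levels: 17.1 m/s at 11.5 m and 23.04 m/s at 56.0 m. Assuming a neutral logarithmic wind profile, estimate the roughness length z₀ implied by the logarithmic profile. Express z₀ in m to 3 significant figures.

Log law: V(z) ∝ ln(z/z₀). With r = V₁/V₂ = 17.1/23.04 = 0.74219,
r · ln(z₂/z₀) = ln(z₁/z₀) ⇒ ln z₀ = (ln z₁ − r·ln z₂)/(1 − r)
ln z₀ = (2.44235 − 0.74219×4.02535) / 0.25781 = -2.1148
z₀ = exp(-2.1148) = 0.1207 m

z₀ ≈ 0.121 m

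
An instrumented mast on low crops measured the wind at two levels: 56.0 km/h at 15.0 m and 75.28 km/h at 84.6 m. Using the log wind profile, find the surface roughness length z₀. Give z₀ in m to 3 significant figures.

z₀ ≈ 0.0986 m

Log law: V(z) ∝ ln(z/z₀). With r = V₁/V₂ = 56.0/75.28 = 0.74389,
r · ln(z₂/z₀) = ln(z₁/z₀) ⇒ ln z₀ = (ln z₁ − r·ln z₂)/(1 − r)
ln z₀ = (2.70805 − 0.74389×4.43793) / 0.25611 = -2.3165
z₀ = exp(-2.3165) = 0.09862 m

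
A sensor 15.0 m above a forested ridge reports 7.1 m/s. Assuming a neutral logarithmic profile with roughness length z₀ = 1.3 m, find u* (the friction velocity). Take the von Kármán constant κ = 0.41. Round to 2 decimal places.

u* ≈ 1.19 m/s

Log law: V(z) = (u*/κ) · ln(z/z₀) ⇒ u* = κ · V / ln(z/z₀)
u* = 0.41 × 7.1 / ln(15.0/1.3) = 0.41 × 7.1 / 2.4457
   = 2.9110 / 2.4457 = 1.1903 m/s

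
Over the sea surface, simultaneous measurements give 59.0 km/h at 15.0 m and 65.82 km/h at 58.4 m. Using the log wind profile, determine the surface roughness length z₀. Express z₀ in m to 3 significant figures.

Log law: V(z) ∝ ln(z/z₀). With r = V₁/V₂ = 59.0/65.82 = 0.89638,
r · ln(z₂/z₀) = ln(z₁/z₀) ⇒ ln z₀ = (ln z₁ − r·ln z₂)/(1 − r)
ln z₀ = (2.70805 − 0.89638×4.06732) / 0.10362 = -9.0510
z₀ = exp(-9.0510) = 0.0001173 m

z₀ ≈ 0.000117 m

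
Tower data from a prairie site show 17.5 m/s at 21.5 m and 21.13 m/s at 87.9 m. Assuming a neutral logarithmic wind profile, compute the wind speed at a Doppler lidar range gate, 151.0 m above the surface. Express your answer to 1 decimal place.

Log law: V ∝ ln(z/z₀). From the pair, with r = V₁/V₂ = 0.82821,
ln z₀ = (ln z₁ − r·ln z₂)/(1 − r) = (3.0681 − 0.82821×4.4762)/0.17179 = -3.7205 → z₀ = 0.02422 m
V₃ = V₁ · ln(z₃/z₀)/ln(z₁/z₀) = 17.5 × 8.7378/6.7886 = 22.5248 m/s

22.5 m/s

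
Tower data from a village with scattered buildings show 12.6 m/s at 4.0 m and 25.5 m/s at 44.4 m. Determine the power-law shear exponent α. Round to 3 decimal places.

α ≈ 0.293

Power law: V₂/V₁ = (z₂/z₁)^α ⇒ α = ln(V₂/V₁) / ln(z₂/z₁)
α = ln(25.5/12.6) / ln(44.4/4.0) = ln(2.0238) / ln(11.1000)
  = 0.70498 / 2.40695 = 0.29289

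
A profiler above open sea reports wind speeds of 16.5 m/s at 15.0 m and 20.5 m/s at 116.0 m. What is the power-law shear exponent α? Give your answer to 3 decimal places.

α ≈ 0.106

Power law: V₂/V₁ = (z₂/z₁)^α ⇒ α = ln(V₂/V₁) / ln(z₂/z₁)
α = ln(20.5/16.5) / ln(116.0/15.0) = ln(1.2424) / ln(7.7333)
  = 0.21706 / 2.04554 = 0.10612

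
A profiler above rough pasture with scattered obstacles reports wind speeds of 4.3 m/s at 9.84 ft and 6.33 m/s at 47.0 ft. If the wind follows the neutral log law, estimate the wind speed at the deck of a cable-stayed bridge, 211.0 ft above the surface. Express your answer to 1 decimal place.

8.3 m/s

Log law: V ∝ ln(z/z₀). From the pair, with r = V₁/V₂ = 0.67930,
ln z₀ = (ln z₁ − r·ln z₂)/(1 − r) = (2.2865 − 0.67930×3.8501)/0.32070 = -1.0258 → z₀ = 0.3585 ft
V₃ = V₁ · ln(z₃/z₀)/ln(z₁/z₀) = 4.3 × 6.3777/3.3123 = 8.2795 m/s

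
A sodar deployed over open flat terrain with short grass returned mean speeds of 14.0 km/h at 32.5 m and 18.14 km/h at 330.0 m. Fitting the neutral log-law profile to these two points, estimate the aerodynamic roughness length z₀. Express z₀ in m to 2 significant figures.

Log law: V(z) ∝ ln(z/z₀). With r = V₁/V₂ = 14.0/18.14 = 0.77178,
r · ln(z₂/z₀) = ln(z₁/z₀) ⇒ ln z₀ = (ln z₁ − r·ln z₂)/(1 − r)
ln z₀ = (3.48124 − 0.77178×5.79909) / 0.22822 = -4.3569
z₀ = exp(-4.3569) = 0.01282 m

z₀ ≈ 0.013 m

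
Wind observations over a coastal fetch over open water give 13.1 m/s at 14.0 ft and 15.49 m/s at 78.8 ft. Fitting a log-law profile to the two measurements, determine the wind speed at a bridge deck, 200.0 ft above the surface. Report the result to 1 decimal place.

16.8 m/s

Log law: V ∝ ln(z/z₀). From the pair, with r = V₁/V₂ = 0.84571,
ln z₀ = (ln z₁ − r·ln z₂)/(1 − r) = (2.6391 − 0.84571×4.3669)/0.15429 = -6.8316 → z₀ = 0.001079 ft
V₃ = V₁ · ln(z₃/z₀)/ln(z₁/z₀) = 13.1 × 12.1299/9.4707 = 16.7783 m/s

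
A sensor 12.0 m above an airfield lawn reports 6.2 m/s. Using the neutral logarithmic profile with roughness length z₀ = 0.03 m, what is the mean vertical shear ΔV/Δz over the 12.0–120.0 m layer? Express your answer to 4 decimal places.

0.0221 m/s/m

Log law: V₂ = V₁ · ln(z₂/z₀)/ln(z₁/z₀) = 6.2 × 8.2940/5.9915 = 8.5827 m/s
ΔV/Δz = (8.5827 − 6.2)/(120.0 − 12.0) = 2.3827/108.0000 = 0.02206 m/s/m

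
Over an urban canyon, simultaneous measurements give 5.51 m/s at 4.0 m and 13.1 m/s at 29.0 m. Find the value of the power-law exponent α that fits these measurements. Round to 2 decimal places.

α ≈ 0.44

Power law: V₂/V₁ = (z₂/z₁)^α ⇒ α = ln(V₂/V₁) / ln(z₂/z₁)
α = ln(13.1/5.51) / ln(29.0/4.0) = ln(2.3775) / ln(7.2500)
  = 0.86605 / 1.98100 = 0.43718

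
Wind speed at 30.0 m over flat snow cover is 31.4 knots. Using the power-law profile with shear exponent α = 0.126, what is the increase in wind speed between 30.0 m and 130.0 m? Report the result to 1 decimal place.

Power law: V₂ = V₁ · (z₂/z₁)^α = 31.4 × (4.3333)^0.126 = 37.7719 knots
ΔV = 37.7719 − 31.4 = 6.3719 knots

6.4 knots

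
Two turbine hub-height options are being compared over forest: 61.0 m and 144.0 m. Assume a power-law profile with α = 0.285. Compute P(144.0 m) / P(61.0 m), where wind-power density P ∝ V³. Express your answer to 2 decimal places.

Speed ratio: V_B/V_A = (z_B/z_A)^α = (144.0/61.0)^0.285 = (2.3607)^0.285 = 1.27736
Power-density ratio: P_B/P_A = (V_B/V_A)³ = (1.27736)³ = 2.08422

2.08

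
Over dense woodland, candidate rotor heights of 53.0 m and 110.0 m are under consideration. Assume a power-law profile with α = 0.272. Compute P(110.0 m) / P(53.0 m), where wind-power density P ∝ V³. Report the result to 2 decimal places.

Speed ratio: V_B/V_A = (z_B/z_A)^α = (110.0/53.0)^0.272 = (2.0755)^0.272 = 1.21971
Power-density ratio: P_B/P_A = (V_B/V_A)³ = (1.21971)³ = 1.81454

1.81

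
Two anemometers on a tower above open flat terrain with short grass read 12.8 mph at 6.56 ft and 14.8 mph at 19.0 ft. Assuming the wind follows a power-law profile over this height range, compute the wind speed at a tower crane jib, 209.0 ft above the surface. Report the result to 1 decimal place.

First find α: α = ln(V₂/V₁)/ln(z₂/z₁) = ln(14.8/12.8)/ln(19.0/6.56) = 0.14518/1.06345 = 0.1365
Extrapolate from 19.0 ft to 209.0 ft: V₃ = 14.8 × (209.0/19.0)^0.1365 = 14.8 × 1.3873 = 20.5321 mph

20.5 mph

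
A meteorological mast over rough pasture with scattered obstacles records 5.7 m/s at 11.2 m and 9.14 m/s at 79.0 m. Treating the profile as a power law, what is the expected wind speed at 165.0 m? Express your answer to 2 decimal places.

10.92 m/s

First find α: α = ln(V₂/V₁)/ln(z₂/z₁) = ln(9.14/5.7)/ln(79.0/11.2) = 0.47219/1.95353 = 0.2417
Extrapolate from 79.0 m to 165.0 m: V₃ = 9.14 × (165.0/79.0)^0.2417 = 9.14 × 1.1949 = 10.9209 m/s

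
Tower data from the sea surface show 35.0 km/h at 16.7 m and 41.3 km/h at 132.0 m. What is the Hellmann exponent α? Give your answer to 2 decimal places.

α ≈ 0.08

Power law: V₂/V₁ = (z₂/z₁)^α ⇒ α = ln(V₂/V₁) / ln(z₂/z₁)
α = ln(41.3/35.0) / ln(132.0/16.7) = ln(1.1800) / ln(7.9042)
  = 0.16551 / 2.06739 = 0.08006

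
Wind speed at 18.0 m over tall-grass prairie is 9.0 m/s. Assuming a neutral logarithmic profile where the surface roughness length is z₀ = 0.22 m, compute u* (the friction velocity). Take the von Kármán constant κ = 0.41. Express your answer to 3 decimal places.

u* ≈ 0.838 m/s

Log law: V(z) = (u*/κ) · ln(z/z₀) ⇒ u* = κ · V / ln(z/z₀)
u* = 0.41 × 9.0 / ln(18.0/0.22) = 0.41 × 9.0 / 4.4045
   = 3.6900 / 4.4045 = 0.8378 m/s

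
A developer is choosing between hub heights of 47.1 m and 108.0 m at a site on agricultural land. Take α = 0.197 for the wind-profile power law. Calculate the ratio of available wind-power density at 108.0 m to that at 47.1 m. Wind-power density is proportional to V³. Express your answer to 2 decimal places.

Speed ratio: V_B/V_A = (z_B/z_A)^α = (108.0/47.1)^0.197 = (2.2930)^0.197 = 1.17760
Power-density ratio: P_B/P_A = (V_B/V_A)³ = (1.17760)³ = 1.63304

1.63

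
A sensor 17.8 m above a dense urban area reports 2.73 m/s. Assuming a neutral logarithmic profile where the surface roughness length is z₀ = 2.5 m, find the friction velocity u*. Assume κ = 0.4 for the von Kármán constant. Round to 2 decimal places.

Log law: V(z) = (u*/κ) · ln(z/z₀) ⇒ u* = κ · V / ln(z/z₀)
u* = 0.4 × 2.73 / ln(17.8/2.5) = 0.4 × 2.73 / 1.9629
   = 1.0920 / 1.9629 = 0.5563 m/s

u* ≈ 0.56 m/s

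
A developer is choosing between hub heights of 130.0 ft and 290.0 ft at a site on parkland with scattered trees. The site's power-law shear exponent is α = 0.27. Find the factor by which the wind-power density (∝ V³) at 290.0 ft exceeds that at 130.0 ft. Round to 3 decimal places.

Speed ratio: V_B/V_A = (z_B/z_A)^α = (290.0/130.0)^0.27 = (2.2308)^0.27 = 1.24189
Power-density ratio: P_B/P_A = (V_B/V_A)³ = (1.24189)³ = 1.91535

1.915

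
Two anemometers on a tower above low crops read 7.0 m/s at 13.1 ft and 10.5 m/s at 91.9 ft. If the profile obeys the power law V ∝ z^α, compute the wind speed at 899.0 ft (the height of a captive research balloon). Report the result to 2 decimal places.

First find α: α = ln(V₂/V₁)/ln(z₂/z₁) = ln(10.5/7.0)/ln(91.9/13.1) = 0.40547/1.94809 = 0.2081
Extrapolate from 91.9 ft to 899.0 ft: V₃ = 10.5 × (899.0/91.9)^0.2081 = 10.5 × 1.6075 = 16.8786 m/s

16.88 m/s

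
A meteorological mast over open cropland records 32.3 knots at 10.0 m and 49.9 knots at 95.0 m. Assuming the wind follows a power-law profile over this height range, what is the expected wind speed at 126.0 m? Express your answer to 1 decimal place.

First find α: α = ln(V₂/V₁)/ln(z₂/z₁) = ln(49.9/32.3)/ln(95.0/10.0) = 0.43495/2.25129 = 0.1932
Extrapolate from 95.0 m to 126.0 m: V₃ = 49.9 × (126.0/95.0)^0.1932 = 49.9 × 1.0561 = 52.6982 knots

52.7 knots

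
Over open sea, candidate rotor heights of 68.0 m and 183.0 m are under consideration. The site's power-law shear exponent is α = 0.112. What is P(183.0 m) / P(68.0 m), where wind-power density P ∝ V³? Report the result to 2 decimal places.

Speed ratio: V_B/V_A = (z_B/z_A)^α = (183.0/68.0)^0.112 = (2.6912)^0.112 = 1.11726
Power-density ratio: P_B/P_A = (V_B/V_A)³ = (1.11726)³ = 1.39464

1.39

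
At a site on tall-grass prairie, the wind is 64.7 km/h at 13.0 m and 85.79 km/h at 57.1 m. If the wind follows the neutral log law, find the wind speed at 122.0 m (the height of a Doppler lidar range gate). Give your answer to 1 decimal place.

Log law: V ∝ ln(z/z₀). From the pair, with r = V₁/V₂ = 0.75417,
ln z₀ = (ln z₁ − r·ln z₂)/(1 − r) = (2.5649 − 0.75417×4.0448)/0.24583 = -1.9750 → z₀ = 0.1388 m
V₃ = V₁ · ln(z₃/z₀)/ln(z₁/z₀) = 64.7 × 6.7790/4.5399 = 96.6099 km/h

96.6 km/h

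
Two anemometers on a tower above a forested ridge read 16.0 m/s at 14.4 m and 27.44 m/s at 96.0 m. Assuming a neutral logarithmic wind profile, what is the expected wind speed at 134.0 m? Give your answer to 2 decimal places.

Log law: V ∝ ln(z/z₀). From the pair, with r = V₁/V₂ = 0.58309,
ln z₀ = (ln z₁ − r·ln z₂)/(1 − r) = (2.6672 − 0.58309×4.5643)/0.41691 = 0.0139 → z₀ = 1.014 m
V₃ = V₁ · ln(z₃/z₀)/ln(z₁/z₀) = 16.0 × 4.8839/2.6533 = 29.4510 m/s

29.45 m/s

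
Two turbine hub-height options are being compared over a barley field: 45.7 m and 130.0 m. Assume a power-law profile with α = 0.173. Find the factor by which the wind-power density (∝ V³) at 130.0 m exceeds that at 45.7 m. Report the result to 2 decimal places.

Speed ratio: V_B/V_A = (z_B/z_A)^α = (130.0/45.7)^0.173 = (2.8446)^0.173 = 1.19825
Power-density ratio: P_B/P_A = (V_B/V_A)³ = (1.19825)³ = 1.72044

1.72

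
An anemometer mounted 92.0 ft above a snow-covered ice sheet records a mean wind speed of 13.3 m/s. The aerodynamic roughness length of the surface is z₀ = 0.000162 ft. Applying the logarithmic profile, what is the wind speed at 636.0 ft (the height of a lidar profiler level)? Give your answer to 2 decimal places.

Log law: V(z) ∝ ln(z/z₀), so V₂/V₁ = ln(z₂/z₀) / ln(z₁/z₀).
ln(636.0/0.000162) = 15.1831, ln(92.0/0.000162) = 13.2497
V₂ = 13.3 × 15.1831/13.2497 = 13.3 × 1.1459 = 15.2407 m/s

15.24 m/s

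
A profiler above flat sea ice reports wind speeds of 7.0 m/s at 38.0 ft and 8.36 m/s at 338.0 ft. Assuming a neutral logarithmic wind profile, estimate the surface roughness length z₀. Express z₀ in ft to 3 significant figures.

Log law: V(z) ∝ ln(z/z₀). With r = V₁/V₂ = 7.0/8.36 = 0.83732,
r · ln(z₂/z₀) = ln(z₁/z₀) ⇒ ln z₀ = (ln z₁ − r·ln z₂)/(1 − r)
ln z₀ = (3.63759 − 0.83732×5.82305) / 0.16268 = -7.6111
z₀ = exp(-7.6111) = 0.0004949 ft

z₀ ≈ 0.000495 ft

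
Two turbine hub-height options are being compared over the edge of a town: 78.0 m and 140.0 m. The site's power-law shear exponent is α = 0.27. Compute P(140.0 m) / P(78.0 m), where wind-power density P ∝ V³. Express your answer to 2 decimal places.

1.61

Speed ratio: V_B/V_A = (z_B/z_A)^α = (140.0/78.0)^0.27 = (1.7949)^0.27 = 1.17109
Power-density ratio: P_B/P_A = (V_B/V_A)³ = (1.17109)³ = 1.60608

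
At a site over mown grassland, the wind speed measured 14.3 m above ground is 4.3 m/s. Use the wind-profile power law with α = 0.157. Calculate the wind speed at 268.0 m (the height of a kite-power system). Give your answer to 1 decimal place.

Power-law profile: V₂ = V₁ · (z₂/z₁)^α
V₂ = 4.3 × (268.0/14.3)^0.157 = 4.3 × (18.7413)^0.157
    = 4.3 × 1.5843 = 6.8124 m/s

6.8 m/s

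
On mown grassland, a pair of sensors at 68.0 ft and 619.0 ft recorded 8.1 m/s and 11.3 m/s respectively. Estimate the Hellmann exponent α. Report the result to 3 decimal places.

Power law: V₂/V₁ = (z₂/z₁)^α ⇒ α = ln(V₂/V₁) / ln(z₂/z₁)
α = ln(11.3/8.1) / ln(619.0/68.0) = ln(1.3951) / ln(9.1029)
  = 0.33294 / 2.20860 = 0.15075

α ≈ 0.151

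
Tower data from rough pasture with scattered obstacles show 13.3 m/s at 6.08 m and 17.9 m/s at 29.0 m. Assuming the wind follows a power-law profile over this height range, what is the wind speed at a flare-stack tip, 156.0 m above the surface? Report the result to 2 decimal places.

24.65 m/s

First find α: α = ln(V₂/V₁)/ln(z₂/z₁) = ln(17.9/13.3)/ln(29.0/6.08) = 0.29704/1.56229 = 0.1901
Extrapolate from 29.0 m to 156.0 m: V₃ = 17.9 × (156.0/29.0)^0.1901 = 17.9 × 1.3770 = 24.6482 m/s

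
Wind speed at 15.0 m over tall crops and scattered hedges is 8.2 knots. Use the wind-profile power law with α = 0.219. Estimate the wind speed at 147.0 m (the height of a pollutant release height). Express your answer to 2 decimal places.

13.52 knots

Power-law profile: V₂ = V₁ · (z₂/z₁)^α
V₂ = 8.2 × (147.0/15.0)^0.219 = 8.2 × (9.8000)^0.219
    = 8.2 × 1.6485 = 13.5174 knots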